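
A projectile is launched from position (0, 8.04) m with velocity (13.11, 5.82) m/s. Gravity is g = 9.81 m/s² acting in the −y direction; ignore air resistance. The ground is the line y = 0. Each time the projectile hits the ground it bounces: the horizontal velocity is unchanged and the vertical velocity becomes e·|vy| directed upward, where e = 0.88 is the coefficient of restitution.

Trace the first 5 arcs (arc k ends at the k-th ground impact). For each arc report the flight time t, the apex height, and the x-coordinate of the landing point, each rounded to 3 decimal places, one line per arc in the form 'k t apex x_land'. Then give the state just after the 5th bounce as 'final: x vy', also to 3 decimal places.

1 2.004 9.766 26.277
2 2.483 7.563 58.835
3 2.185 5.857 87.487
4 1.923 4.536 112.700
5 1.692 3.512 134.888
final: 134.888 7.305

Arc 1: start y=8.040, vy=5.820 → t=2.004, apex=9.766, x_land=26.277, impact vy=-13.843
  bounce: vy ← 0.88·13.843 = 12.181
Arc 2: start y=0.000, vy=12.181 → t=2.483, apex=7.563, x_land=58.835, impact vy=-12.181
  bounce: vy ← 0.88·12.181 = 10.720
Arc 3: start y=0.000, vy=10.720 → t=2.185, apex=5.857, x_land=87.487, impact vy=-10.720
  bounce: vy ← 0.88·10.720 = 9.433
Arc 4: start y=0.000, vy=9.433 → t=1.923, apex=4.536, x_land=112.700, impact vy=-9.433
  bounce: vy ← 0.88·9.433 = 8.301
Arc 5: start y=0.000, vy=8.301 → t=1.692, apex=3.512, x_land=134.888, impact vy=-8.301
  bounce: vy ← 0.88·8.301 = 7.305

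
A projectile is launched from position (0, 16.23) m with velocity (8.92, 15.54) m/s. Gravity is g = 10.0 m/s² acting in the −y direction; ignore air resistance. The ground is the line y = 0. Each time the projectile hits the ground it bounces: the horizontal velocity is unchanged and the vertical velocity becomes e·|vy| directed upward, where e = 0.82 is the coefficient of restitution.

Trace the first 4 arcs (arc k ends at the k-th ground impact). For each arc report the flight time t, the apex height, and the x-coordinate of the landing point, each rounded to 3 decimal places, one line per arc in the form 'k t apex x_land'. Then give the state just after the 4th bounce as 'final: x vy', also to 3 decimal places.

Arc 1: start y=16.230, vy=15.540 → t=3.933, apex=28.305, x_land=35.085, impact vy=-23.793
  bounce: vy ← 0.82·23.793 = 19.510
Arc 2: start y=0.000, vy=19.510 → t=3.902, apex=19.032, x_land=69.891, impact vy=-19.510
  bounce: vy ← 0.82·19.510 = 15.998
Arc 3: start y=0.000, vy=15.998 → t=3.200, apex=12.797, x_land=98.431, impact vy=-15.998
  bounce: vy ← 0.82·15.998 = 13.119
Arc 4: start y=0.000, vy=13.119 → t=2.624, apex=8.605, x_land=121.835, impact vy=-13.119
  bounce: vy ← 0.82·13.119 = 10.757

1 3.933 28.305 35.085
2 3.902 19.032 69.891
3 3.200 12.797 98.431
4 2.624 8.605 121.835
final: 121.835 10.757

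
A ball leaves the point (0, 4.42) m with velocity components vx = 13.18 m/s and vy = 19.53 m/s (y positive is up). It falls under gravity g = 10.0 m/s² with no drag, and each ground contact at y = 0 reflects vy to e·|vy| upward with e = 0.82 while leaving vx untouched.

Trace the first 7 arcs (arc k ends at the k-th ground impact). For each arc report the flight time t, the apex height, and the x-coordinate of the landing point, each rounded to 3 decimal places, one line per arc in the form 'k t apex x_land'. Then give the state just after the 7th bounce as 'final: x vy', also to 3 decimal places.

1 4.121 23.491 54.309
2 3.555 15.795 101.160
3 2.915 10.621 139.579
4 2.390 7.141 171.082
5 1.960 4.802 196.914
6 1.607 3.229 218.097
7 1.318 2.171 235.467
final: 235.467 5.403

Arc 1: start y=4.420, vy=19.530 → t=4.121, apex=23.491, x_land=54.309, impact vy=-21.675
  bounce: vy ← 0.82·21.675 = 17.774
Arc 2: start y=0.000, vy=17.774 → t=3.555, apex=15.795, x_land=101.160, impact vy=-17.774
  bounce: vy ← 0.82·17.774 = 14.575
Arc 3: start y=0.000, vy=14.575 → t=2.915, apex=10.621, x_land=139.579, impact vy=-14.575
  bounce: vy ← 0.82·14.575 = 11.951
Arc 4: start y=0.000, vy=11.951 → t=2.390, apex=7.141, x_land=171.082, impact vy=-11.951
  bounce: vy ← 0.82·11.951 = 9.800
Arc 5: start y=0.000, vy=9.800 → t=1.960, apex=4.802, x_land=196.914, impact vy=-9.800
  bounce: vy ← 0.82·9.800 = 8.036
Arc 6: start y=0.000, vy=8.036 → t=1.607, apex=3.229, x_land=218.097, impact vy=-8.036
  bounce: vy ← 0.82·8.036 = 6.589
Arc 7: start y=0.000, vy=6.589 → t=1.318, apex=2.171, x_land=235.467, impact vy=-6.589
  bounce: vy ← 0.82·6.589 = 5.403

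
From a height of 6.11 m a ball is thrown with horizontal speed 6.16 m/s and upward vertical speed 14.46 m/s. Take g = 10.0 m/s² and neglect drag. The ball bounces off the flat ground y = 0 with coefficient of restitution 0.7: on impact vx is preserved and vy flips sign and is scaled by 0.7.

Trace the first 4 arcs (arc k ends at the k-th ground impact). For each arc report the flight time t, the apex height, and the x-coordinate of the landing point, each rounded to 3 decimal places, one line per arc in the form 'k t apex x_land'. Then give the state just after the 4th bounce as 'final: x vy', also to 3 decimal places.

Arc 1: start y=6.110, vy=14.460 → t=3.266, apex=16.565, x_land=20.119, impact vy=-18.201
  bounce: vy ← 0.7·18.201 = 12.741
Arc 2: start y=0.000, vy=12.741 → t=2.548, apex=8.117, x_land=35.816, impact vy=-12.741
  bounce: vy ← 0.7·12.741 = 8.919
Arc 3: start y=0.000, vy=8.919 → t=1.784, apex=3.977, x_land=46.804, impact vy=-8.919
  bounce: vy ← 0.7·8.919 = 6.243
Arc 4: start y=0.000, vy=6.243 → t=1.249, apex=1.949, x_land=54.496, impact vy=-6.243
  bounce: vy ← 0.7·6.243 = 4.370

1 3.266 16.565 20.119
2 2.548 8.117 35.816
3 1.784 3.977 46.804
4 1.249 1.949 54.496
final: 54.496 4.370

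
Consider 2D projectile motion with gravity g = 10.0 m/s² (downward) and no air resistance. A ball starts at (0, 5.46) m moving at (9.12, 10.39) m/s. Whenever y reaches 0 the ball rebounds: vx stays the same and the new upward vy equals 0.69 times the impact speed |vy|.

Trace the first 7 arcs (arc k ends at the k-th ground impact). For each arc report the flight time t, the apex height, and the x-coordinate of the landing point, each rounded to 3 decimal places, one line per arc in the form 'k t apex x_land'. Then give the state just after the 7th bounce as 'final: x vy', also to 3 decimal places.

1 2.513 10.858 22.915
2 2.034 5.169 41.461
3 1.403 2.461 54.258
4 0.968 1.172 63.088
5 0.668 0.558 69.181
6 0.461 0.266 73.385
7 0.318 0.126 76.285
final: 76.285 1.097

Arc 1: start y=5.460, vy=10.390 → t=2.513, apex=10.858, x_land=22.915, impact vy=-14.736
  bounce: vy ← 0.69·14.736 = 10.168
Arc 2: start y=0.000, vy=10.168 → t=2.034, apex=5.169, x_land=41.461, impact vy=-10.168
  bounce: vy ← 0.69·10.168 = 7.016
Arc 3: start y=0.000, vy=7.016 → t=1.403, apex=2.461, x_land=54.258, impact vy=-7.016
  bounce: vy ← 0.69·7.016 = 4.841
Arc 4: start y=0.000, vy=4.841 → t=0.968, apex=1.172, x_land=63.088, impact vy=-4.841
  bounce: vy ← 0.69·4.841 = 3.340
Arc 5: start y=0.000, vy=3.340 → t=0.668, apex=0.558, x_land=69.181, impact vy=-3.340
  bounce: vy ← 0.69·3.340 = 2.305
Arc 6: start y=0.000, vy=2.305 → t=0.461, apex=0.266, x_land=73.385, impact vy=-2.305
  bounce: vy ← 0.69·2.305 = 1.590
Arc 7: start y=0.000, vy=1.590 → t=0.318, apex=0.126, x_land=76.285, impact vy=-1.590
  bounce: vy ← 0.69·1.590 = 1.097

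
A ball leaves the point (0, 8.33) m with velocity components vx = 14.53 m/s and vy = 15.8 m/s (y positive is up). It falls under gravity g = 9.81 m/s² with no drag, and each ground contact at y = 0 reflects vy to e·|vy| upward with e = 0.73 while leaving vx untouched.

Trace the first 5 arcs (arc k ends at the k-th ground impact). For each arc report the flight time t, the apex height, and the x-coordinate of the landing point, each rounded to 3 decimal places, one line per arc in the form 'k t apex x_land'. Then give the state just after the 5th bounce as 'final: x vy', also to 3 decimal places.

1 3.682 21.054 53.505
2 3.025 11.220 97.456
3 2.208 5.979 129.539
4 1.612 3.186 152.961
5 1.177 1.698 170.058
final: 170.058 4.213

Arc 1: start y=8.330, vy=15.800 → t=3.682, apex=21.054, x_land=53.505, impact vy=-20.324
  bounce: vy ← 0.73·20.324 = 14.837
Arc 2: start y=0.000, vy=14.837 → t=3.025, apex=11.220, x_land=97.456, impact vy=-14.837
  bounce: vy ← 0.73·14.837 = 10.831
Arc 3: start y=0.000, vy=10.831 → t=2.208, apex=5.979, x_land=129.539, impact vy=-10.831
  bounce: vy ← 0.73·10.831 = 7.906
Arc 4: start y=0.000, vy=7.906 → t=1.612, apex=3.186, x_land=152.961, impact vy=-7.906
  bounce: vy ← 0.73·7.906 = 5.772
Arc 5: start y=0.000, vy=5.772 → t=1.177, apex=1.698, x_land=170.058, impact vy=-5.772
  bounce: vy ← 0.73·5.772 = 4.213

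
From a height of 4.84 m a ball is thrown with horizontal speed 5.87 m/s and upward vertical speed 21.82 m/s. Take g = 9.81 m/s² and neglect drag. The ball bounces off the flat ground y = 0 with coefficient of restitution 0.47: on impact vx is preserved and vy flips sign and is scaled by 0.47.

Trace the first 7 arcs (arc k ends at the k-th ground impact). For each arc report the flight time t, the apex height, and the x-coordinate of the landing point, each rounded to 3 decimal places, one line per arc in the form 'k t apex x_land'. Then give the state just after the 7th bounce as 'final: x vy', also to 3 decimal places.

1 4.660 29.107 27.356
2 2.290 6.430 40.797
3 1.076 1.420 47.115
4 0.506 0.314 50.084
5 0.238 0.069 51.479
6 0.112 0.015 52.135
7 0.053 0.003 52.443
final: 52.443 0.121

Arc 1: start y=4.840, vy=21.820 → t=4.660, apex=29.107, x_land=27.356, impact vy=-23.897
  bounce: vy ← 0.47·23.897 = 11.232
Arc 2: start y=0.000, vy=11.232 → t=2.290, apex=6.430, x_land=40.797, impact vy=-11.232
  bounce: vy ← 0.47·11.232 = 5.279
Arc 3: start y=0.000, vy=5.279 → t=1.076, apex=1.420, x_land=47.115, impact vy=-5.279
  bounce: vy ← 0.47·5.279 = 2.481
Arc 4: start y=0.000, vy=2.481 → t=0.506, apex=0.314, x_land=50.084, impact vy=-2.481
  bounce: vy ← 0.47·2.481 = 1.166
Arc 5: start y=0.000, vy=1.166 → t=0.238, apex=0.069, x_land=51.479, impact vy=-1.166
  bounce: vy ← 0.47·1.166 = 0.548
Arc 6: start y=0.000, vy=0.548 → t=0.112, apex=0.015, x_land=52.135, impact vy=-0.548
  bounce: vy ← 0.47·0.548 = 0.258
Arc 7: start y=0.000, vy=0.258 → t=0.053, apex=0.003, x_land=52.443, impact vy=-0.258
  bounce: vy ← 0.47·0.258 = 0.121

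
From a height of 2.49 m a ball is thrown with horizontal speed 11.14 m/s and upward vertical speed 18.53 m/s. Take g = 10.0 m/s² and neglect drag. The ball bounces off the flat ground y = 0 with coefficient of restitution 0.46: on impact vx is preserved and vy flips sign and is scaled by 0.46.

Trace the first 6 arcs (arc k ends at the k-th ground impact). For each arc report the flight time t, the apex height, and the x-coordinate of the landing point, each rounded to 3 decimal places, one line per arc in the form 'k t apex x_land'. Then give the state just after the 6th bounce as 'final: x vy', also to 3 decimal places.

1 3.836 19.658 42.731
2 1.824 4.160 63.053
3 0.839 0.880 72.401
4 0.386 0.186 76.701
5 0.178 0.039 78.679
6 0.082 0.008 79.589
final: 79.589 0.188

Arc 1: start y=2.490, vy=18.530 → t=3.836, apex=19.658, x_land=42.731, impact vy=-19.828
  bounce: vy ← 0.46·19.828 = 9.121
Arc 2: start y=0.000, vy=9.121 → t=1.824, apex=4.160, x_land=63.053, impact vy=-9.121
  bounce: vy ← 0.46·9.121 = 4.196
Arc 3: start y=0.000, vy=4.196 → t=0.839, apex=0.880, x_land=72.401, impact vy=-4.196
  bounce: vy ← 0.46·4.196 = 1.930
Arc 4: start y=0.000, vy=1.930 → t=0.386, apex=0.186, x_land=76.701, impact vy=-1.930
  bounce: vy ← 0.46·1.930 = 0.888
Arc 5: start y=0.000, vy=0.888 → t=0.178, apex=0.039, x_land=78.679, impact vy=-0.888
  bounce: vy ← 0.46·0.888 = 0.408
Arc 6: start y=0.000, vy=0.408 → t=0.082, apex=0.008, x_land=79.589, impact vy=-0.408
  bounce: vy ← 0.46·0.408 = 0.188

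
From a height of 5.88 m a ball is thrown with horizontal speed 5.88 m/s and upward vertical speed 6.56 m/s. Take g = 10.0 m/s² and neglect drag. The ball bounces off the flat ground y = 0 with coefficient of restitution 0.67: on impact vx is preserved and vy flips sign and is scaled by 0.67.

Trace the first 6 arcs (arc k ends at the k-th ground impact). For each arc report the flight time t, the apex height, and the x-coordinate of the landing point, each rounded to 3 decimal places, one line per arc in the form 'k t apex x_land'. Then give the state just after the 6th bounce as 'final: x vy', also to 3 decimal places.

Arc 1: start y=5.880, vy=6.560 → t=1.923, apex=8.032, x_land=11.310, impact vy=-12.674
  bounce: vy ← 0.67·12.674 = 8.492
Arc 2: start y=0.000, vy=8.492 → t=1.698, apex=3.605, x_land=21.296, impact vy=-8.492
  bounce: vy ← 0.67·8.492 = 5.689
Arc 3: start y=0.000, vy=5.689 → t=1.138, apex=1.618, x_land=27.987, impact vy=-5.689
  bounce: vy ← 0.67·5.689 = 3.812
Arc 4: start y=0.000, vy=3.812 → t=0.762, apex=0.727, x_land=32.469, impact vy=-3.812
  bounce: vy ← 0.67·3.812 = 2.554
Arc 5: start y=0.000, vy=2.554 → t=0.511, apex=0.326, x_land=35.473, impact vy=-2.554
  bounce: vy ← 0.67·2.554 = 1.711
Arc 6: start y=0.000, vy=1.711 → t=0.342, apex=0.146, x_land=37.485, impact vy=-1.711
  bounce: vy ← 0.67·1.711 = 1.146

1 1.923 8.032 11.310
2 1.698 3.605 21.296
3 1.138 1.618 27.987
4 0.762 0.727 32.469
5 0.511 0.326 35.473
6 0.342 0.146 37.485
final: 37.485 1.146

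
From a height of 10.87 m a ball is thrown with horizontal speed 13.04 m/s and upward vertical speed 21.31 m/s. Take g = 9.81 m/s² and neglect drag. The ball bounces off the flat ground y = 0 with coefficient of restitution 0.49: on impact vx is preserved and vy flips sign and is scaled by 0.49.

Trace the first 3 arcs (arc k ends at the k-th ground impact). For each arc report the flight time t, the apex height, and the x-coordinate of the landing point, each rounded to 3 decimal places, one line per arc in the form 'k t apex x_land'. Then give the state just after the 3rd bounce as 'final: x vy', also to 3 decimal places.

1 4.806 34.016 62.666
2 2.581 8.167 96.319
3 1.265 1.961 112.809
final: 112.809 3.039

Arc 1: start y=10.870, vy=21.310 → t=4.806, apex=34.016, x_land=62.666, impact vy=-25.834
  bounce: vy ← 0.49·25.834 = 12.659
Arc 2: start y=0.000, vy=12.659 → t=2.581, apex=8.167, x_land=96.319, impact vy=-12.659
  bounce: vy ← 0.49·12.659 = 6.203
Arc 3: start y=0.000, vy=6.203 → t=1.265, apex=1.961, x_land=112.809, impact vy=-6.203
  bounce: vy ← 0.49·6.203 = 3.039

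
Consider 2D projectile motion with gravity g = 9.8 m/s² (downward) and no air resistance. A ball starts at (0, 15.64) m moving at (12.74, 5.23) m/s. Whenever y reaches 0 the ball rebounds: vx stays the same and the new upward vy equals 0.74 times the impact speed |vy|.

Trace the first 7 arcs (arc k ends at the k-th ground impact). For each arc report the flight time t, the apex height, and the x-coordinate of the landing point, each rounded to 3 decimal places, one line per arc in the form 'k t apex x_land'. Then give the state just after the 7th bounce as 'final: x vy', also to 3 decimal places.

1 2.398 17.036 30.554
2 2.760 9.329 65.711
3 2.042 5.108 91.727
4 1.511 2.797 110.979
5 1.118 1.532 125.225
6 0.828 0.839 135.768
7 0.612 0.459 143.569
final: 143.569 2.220

Arc 1: start y=15.640, vy=5.230 → t=2.398, apex=17.036, x_land=30.554, impact vy=-18.273
  bounce: vy ← 0.74·18.273 = 13.522
Arc 2: start y=0.000, vy=13.522 → t=2.760, apex=9.329, x_land=65.711, impact vy=-13.522
  bounce: vy ← 0.74·13.522 = 10.006
Arc 3: start y=0.000, vy=10.006 → t=2.042, apex=5.108, x_land=91.727, impact vy=-10.006
  bounce: vy ← 0.74·10.006 = 7.405
Arc 4: start y=0.000, vy=7.405 → t=1.511, apex=2.797, x_land=110.979, impact vy=-7.405
  bounce: vy ← 0.74·7.405 = 5.479
Arc 5: start y=0.000, vy=5.479 → t=1.118, apex=1.532, x_land=125.225, impact vy=-5.479
  bounce: vy ← 0.74·5.479 = 4.055
Arc 6: start y=0.000, vy=4.055 → t=0.828, apex=0.839, x_land=135.768, impact vy=-4.055
  bounce: vy ← 0.74·4.055 = 3.001
Arc 7: start y=0.000, vy=3.001 → t=0.612, apex=0.459, x_land=143.569, impact vy=-3.001
  bounce: vy ← 0.74·3.001 = 2.220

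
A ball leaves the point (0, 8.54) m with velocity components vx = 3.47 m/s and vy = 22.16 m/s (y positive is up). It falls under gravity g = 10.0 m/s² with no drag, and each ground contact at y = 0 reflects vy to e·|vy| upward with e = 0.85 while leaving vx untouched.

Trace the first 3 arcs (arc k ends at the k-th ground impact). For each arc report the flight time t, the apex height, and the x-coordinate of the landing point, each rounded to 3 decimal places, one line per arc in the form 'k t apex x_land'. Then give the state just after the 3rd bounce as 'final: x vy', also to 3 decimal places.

Arc 1: start y=8.540, vy=22.160 → t=4.789, apex=33.093, x_land=16.617, impact vy=-25.727
  bounce: vy ← 0.85·25.727 = 21.868
Arc 2: start y=0.000, vy=21.868 → t=4.374, apex=23.910, x_land=31.793, impact vy=-21.868
  bounce: vy ← 0.85·21.868 = 18.588
Arc 3: start y=0.000, vy=18.588 → t=3.718, apex=17.275, x_land=44.693, impact vy=-18.588
  bounce: vy ← 0.85·18.588 = 15.799

1 4.789 33.093 16.617
2 4.374 23.910 31.793
3 3.718 17.275 44.693
final: 44.693 15.799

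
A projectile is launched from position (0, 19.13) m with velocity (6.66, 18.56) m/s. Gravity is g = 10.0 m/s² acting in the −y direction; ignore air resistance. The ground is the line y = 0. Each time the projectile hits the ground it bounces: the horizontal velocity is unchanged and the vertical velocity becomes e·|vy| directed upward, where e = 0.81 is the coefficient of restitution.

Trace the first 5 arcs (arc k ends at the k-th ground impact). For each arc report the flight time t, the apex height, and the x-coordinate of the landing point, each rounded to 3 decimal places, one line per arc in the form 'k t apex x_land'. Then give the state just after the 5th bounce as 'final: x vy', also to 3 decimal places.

Arc 1: start y=19.130, vy=18.560 → t=4.552, apex=36.354, x_land=30.319, impact vy=-26.964
  bounce: vy ← 0.81·26.964 = 21.841
Arc 2: start y=0.000, vy=21.841 → t=4.368, apex=23.852, x_land=59.412, impact vy=-21.841
  bounce: vy ← 0.81·21.841 = 17.691
Arc 3: start y=0.000, vy=17.691 → t=3.538, apex=15.649, x_land=82.976, impact vy=-17.691
  bounce: vy ← 0.81·17.691 = 14.330
Arc 4: start y=0.000, vy=14.330 → t=2.866, apex=10.267, x_land=102.064, impact vy=-14.330
  bounce: vy ← 0.81·14.330 = 11.607
Arc 5: start y=0.000, vy=11.607 → t=2.321, apex=6.736, x_land=117.525, impact vy=-11.607
  bounce: vy ← 0.81·11.607 = 9.402

1 4.552 36.354 30.319
2 4.368 23.852 59.412
3 3.538 15.649 82.976
4 2.866 10.267 102.064
5 2.321 6.736 117.525
final: 117.525 9.402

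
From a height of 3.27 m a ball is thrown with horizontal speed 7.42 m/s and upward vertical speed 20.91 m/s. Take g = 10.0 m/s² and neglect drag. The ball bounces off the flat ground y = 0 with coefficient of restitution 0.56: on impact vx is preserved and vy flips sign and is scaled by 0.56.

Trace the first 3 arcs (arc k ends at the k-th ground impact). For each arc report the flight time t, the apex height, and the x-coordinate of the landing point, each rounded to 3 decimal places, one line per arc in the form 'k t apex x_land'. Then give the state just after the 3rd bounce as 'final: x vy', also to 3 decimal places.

1 4.333 25.131 32.150
2 2.511 7.881 50.782
3 1.406 2.472 61.215
final: 61.215 3.937

Arc 1: start y=3.270, vy=20.910 → t=4.333, apex=25.131, x_land=32.150, impact vy=-22.419
  bounce: vy ← 0.56·22.419 = 12.555
Arc 2: start y=0.000, vy=12.555 → t=2.511, apex=7.881, x_land=50.782, impact vy=-12.555
  bounce: vy ← 0.56·12.555 = 7.031
Arc 3: start y=0.000, vy=7.031 → t=1.406, apex=2.472, x_land=61.215, impact vy=-7.031
  bounce: vy ← 0.56·7.031 = 3.937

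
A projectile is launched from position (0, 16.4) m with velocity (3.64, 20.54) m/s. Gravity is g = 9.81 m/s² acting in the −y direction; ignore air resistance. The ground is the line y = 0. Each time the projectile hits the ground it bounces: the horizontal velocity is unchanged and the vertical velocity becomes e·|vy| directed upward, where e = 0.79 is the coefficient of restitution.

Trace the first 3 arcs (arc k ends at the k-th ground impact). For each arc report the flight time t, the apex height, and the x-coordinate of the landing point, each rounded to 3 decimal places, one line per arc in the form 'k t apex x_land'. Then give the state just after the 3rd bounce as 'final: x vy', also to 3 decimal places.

1 4.874 37.903 17.740
2 4.392 23.655 33.727
3 3.470 14.763 46.357
final: 46.357 13.445

Arc 1: start y=16.400, vy=20.540 → t=4.874, apex=37.903, x_land=17.740, impact vy=-27.270
  bounce: vy ← 0.79·27.270 = 21.543
Arc 2: start y=0.000, vy=21.543 → t=4.392, apex=23.655, x_land=33.727, impact vy=-21.543
  bounce: vy ← 0.79·21.543 = 17.019
Arc 3: start y=0.000, vy=17.019 → t=3.470, apex=14.763, x_land=46.357, impact vy=-17.019
  bounce: vy ← 0.79·17.019 = 13.445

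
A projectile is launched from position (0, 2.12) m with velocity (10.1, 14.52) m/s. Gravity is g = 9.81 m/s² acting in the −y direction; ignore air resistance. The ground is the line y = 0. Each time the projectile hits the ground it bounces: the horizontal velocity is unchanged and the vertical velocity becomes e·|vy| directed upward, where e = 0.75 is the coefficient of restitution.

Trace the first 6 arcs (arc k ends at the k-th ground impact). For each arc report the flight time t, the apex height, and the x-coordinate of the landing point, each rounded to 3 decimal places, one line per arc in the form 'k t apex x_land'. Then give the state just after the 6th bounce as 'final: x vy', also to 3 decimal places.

1 3.100 12.866 31.307
2 2.429 7.237 55.843
3 1.822 4.071 74.245
4 1.367 2.290 88.047
5 1.025 1.288 98.398
6 0.769 0.725 106.162
final: 106.162 2.828

Arc 1: start y=2.120, vy=14.520 → t=3.100, apex=12.866, x_land=31.307, impact vy=-15.888
  bounce: vy ← 0.75·15.888 = 11.916
Arc 2: start y=0.000, vy=11.916 → t=2.429, apex=7.237, x_land=55.843, impact vy=-11.916
  bounce: vy ← 0.75·11.916 = 8.937
Arc 3: start y=0.000, vy=8.937 → t=1.822, apex=4.071, x_land=74.245, impact vy=-8.937
  bounce: vy ← 0.75·8.937 = 6.703
Arc 4: start y=0.000, vy=6.703 → t=1.367, apex=2.290, x_land=88.047, impact vy=-6.703
  bounce: vy ← 0.75·6.703 = 5.027
Arc 5: start y=0.000, vy=5.027 → t=1.025, apex=1.288, x_land=98.398, impact vy=-5.027
  bounce: vy ← 0.75·5.027 = 3.770
Arc 6: start y=0.000, vy=3.770 → t=0.769, apex=0.725, x_land=106.162, impact vy=-3.770
  bounce: vy ← 0.75·3.770 = 2.828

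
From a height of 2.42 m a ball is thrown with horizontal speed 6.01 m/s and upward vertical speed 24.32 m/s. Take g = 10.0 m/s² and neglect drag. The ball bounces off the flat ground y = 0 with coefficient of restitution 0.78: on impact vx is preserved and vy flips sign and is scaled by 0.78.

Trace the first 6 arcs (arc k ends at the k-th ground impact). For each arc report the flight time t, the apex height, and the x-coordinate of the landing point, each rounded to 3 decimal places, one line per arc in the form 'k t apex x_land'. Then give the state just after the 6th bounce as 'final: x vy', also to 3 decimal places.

1 4.962 31.993 29.819
2 3.946 19.465 53.535
3 3.078 11.842 72.033
4 2.401 7.205 86.462
5 1.873 4.383 97.717
6 1.461 2.667 106.495
final: 106.495 5.697

Arc 1: start y=2.420, vy=24.320 → t=4.962, apex=31.993, x_land=29.819, impact vy=-25.296
  bounce: vy ← 0.78·25.296 = 19.730
Arc 2: start y=0.000, vy=19.730 → t=3.946, apex=19.465, x_land=53.535, impact vy=-19.730
  bounce: vy ← 0.78·19.730 = 15.390
Arc 3: start y=0.000, vy=15.390 → t=3.078, apex=11.842, x_land=72.033, impact vy=-15.390
  bounce: vy ← 0.78·15.390 = 12.004
Arc 4: start y=0.000, vy=12.004 → t=2.401, apex=7.205, x_land=86.462, impact vy=-12.004
  bounce: vy ← 0.78·12.004 = 9.363
Arc 5: start y=0.000, vy=9.363 → t=1.873, apex=4.383, x_land=97.717, impact vy=-9.363
  bounce: vy ← 0.78·9.363 = 7.303
Arc 6: start y=0.000, vy=7.303 → t=1.461, apex=2.667, x_land=106.495, impact vy=-7.303
  bounce: vy ← 0.78·7.303 = 5.697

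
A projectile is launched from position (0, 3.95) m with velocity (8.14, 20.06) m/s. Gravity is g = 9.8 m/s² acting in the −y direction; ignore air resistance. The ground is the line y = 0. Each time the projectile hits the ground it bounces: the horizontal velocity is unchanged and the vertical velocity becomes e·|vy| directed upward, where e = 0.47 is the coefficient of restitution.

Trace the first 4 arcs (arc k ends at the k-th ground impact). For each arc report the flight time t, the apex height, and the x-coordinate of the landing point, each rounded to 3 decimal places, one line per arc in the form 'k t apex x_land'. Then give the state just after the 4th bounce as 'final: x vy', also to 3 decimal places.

Arc 1: start y=3.950, vy=20.060 → t=4.282, apex=24.481, x_land=34.857, impact vy=-21.905
  bounce: vy ← 0.47·21.905 = 10.295
Arc 2: start y=0.000, vy=10.295 → t=2.101, apex=5.408, x_land=51.959, impact vy=-10.295
  bounce: vy ← 0.47·10.295 = 4.839
Arc 3: start y=0.000, vy=4.839 → t=0.988, apex=1.195, x_land=59.998, impact vy=-4.839
  bounce: vy ← 0.47·4.839 = 2.274
Arc 4: start y=0.000, vy=2.274 → t=0.464, apex=0.264, x_land=63.776, impact vy=-2.274
  bounce: vy ← 0.47·2.274 = 1.069

1 4.282 24.481 34.857
2 2.101 5.408 51.959
3 0.988 1.195 59.998
4 0.464 0.264 63.776
final: 63.776 1.069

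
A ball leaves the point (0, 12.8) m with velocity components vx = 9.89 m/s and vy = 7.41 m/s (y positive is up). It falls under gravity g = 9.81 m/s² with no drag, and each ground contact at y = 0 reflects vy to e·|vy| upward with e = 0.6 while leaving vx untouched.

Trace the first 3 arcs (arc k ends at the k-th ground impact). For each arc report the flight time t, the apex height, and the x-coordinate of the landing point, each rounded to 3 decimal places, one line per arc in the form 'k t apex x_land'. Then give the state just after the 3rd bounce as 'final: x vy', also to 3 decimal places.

1 2.539 15.599 25.107
2 2.140 5.615 46.271
3 1.284 2.022 58.970
final: 58.970 3.779

Arc 1: start y=12.800, vy=7.410 → t=2.539, apex=15.599, x_land=25.107, impact vy=-17.494
  bounce: vy ← 0.6·17.494 = 10.496
Arc 2: start y=0.000, vy=10.496 → t=2.140, apex=5.615, x_land=46.271, impact vy=-10.496
  bounce: vy ← 0.6·10.496 = 6.298
Arc 3: start y=0.000, vy=6.298 → t=1.284, apex=2.022, x_land=58.970, impact vy=-6.298
  bounce: vy ← 0.6·6.298 = 3.779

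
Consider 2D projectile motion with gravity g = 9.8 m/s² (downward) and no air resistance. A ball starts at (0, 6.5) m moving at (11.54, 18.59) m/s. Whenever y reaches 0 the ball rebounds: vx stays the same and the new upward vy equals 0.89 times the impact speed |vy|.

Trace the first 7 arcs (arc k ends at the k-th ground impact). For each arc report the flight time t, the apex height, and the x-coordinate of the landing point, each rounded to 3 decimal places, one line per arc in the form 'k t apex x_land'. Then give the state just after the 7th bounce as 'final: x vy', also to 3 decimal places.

Arc 1: start y=6.500, vy=18.590 → t=4.116, apex=24.132, x_land=47.500, impact vy=-21.748
  bounce: vy ← 0.89·21.748 = 19.356
Arc 2: start y=0.000, vy=19.356 → t=3.950, apex=19.115, x_land=93.086, impact vy=-19.356
  bounce: vy ← 0.89·19.356 = 17.227
Arc 3: start y=0.000, vy=17.227 → t=3.516, apex=15.141, x_land=133.657, impact vy=-17.227
  bounce: vy ← 0.89·17.227 = 15.332
Arc 4: start y=0.000, vy=15.332 → t=3.129, apex=11.993, x_land=169.765, impact vy=-15.332
  bounce: vy ← 0.89·15.332 = 13.645
Arc 5: start y=0.000, vy=13.645 → t=2.785, apex=9.500, x_land=201.901, impact vy=-13.645
  bounce: vy ← 0.89·13.645 = 12.144
Arc 6: start y=0.000, vy=12.144 → t=2.478, apex=7.525, x_land=230.502, impact vy=-12.144
  bounce: vy ← 0.89·12.144 = 10.808
Arc 7: start y=0.000, vy=10.808 → t=2.206, apex=5.960, x_land=255.957, impact vy=-10.808
  bounce: vy ← 0.89·10.808 = 9.620

1 4.116 24.132 47.500
2 3.950 19.115 93.086
3 3.516 15.141 133.657
4 3.129 11.993 169.765
5 2.785 9.500 201.901
6 2.478 7.525 230.502
7 2.206 5.960 255.957
final: 255.957 9.620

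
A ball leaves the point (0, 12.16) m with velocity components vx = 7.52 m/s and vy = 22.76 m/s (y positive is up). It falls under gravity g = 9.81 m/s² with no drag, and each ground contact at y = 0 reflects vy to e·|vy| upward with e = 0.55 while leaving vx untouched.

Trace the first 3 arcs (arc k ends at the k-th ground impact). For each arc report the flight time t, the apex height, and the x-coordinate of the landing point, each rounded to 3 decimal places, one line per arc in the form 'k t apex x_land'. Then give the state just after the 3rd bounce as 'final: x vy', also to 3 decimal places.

Arc 1: start y=12.160, vy=22.760 → t=5.124, apex=38.563, x_land=38.532, impact vy=-27.506
  bounce: vy ← 0.55·27.506 = 15.128
Arc 2: start y=0.000, vy=15.128 → t=3.084, apex=11.665, x_land=61.726, impact vy=-15.128
  bounce: vy ← 0.55·15.128 = 8.321
Arc 3: start y=0.000, vy=8.321 → t=1.696, apex=3.529, x_land=74.483, impact vy=-8.321
  bounce: vy ← 0.55·8.321 = 4.576

1 5.124 38.563 38.532
2 3.084 11.665 61.726
3 1.696 3.529 74.483
final: 74.483 4.576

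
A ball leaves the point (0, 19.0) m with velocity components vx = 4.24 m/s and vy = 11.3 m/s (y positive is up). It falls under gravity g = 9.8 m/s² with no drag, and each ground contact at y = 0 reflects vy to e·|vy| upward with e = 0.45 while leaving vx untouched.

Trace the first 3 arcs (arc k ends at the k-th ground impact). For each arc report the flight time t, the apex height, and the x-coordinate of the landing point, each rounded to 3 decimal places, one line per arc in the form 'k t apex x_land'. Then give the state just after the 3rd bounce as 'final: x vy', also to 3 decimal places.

1 3.435 25.515 14.564
2 2.054 5.167 23.272
3 0.924 1.046 27.191
final: 27.191 2.038

Arc 1: start y=19.000, vy=11.300 → t=3.435, apex=25.515, x_land=14.564, impact vy=-22.363
  bounce: vy ← 0.45·22.363 = 10.063
Arc 2: start y=0.000, vy=10.063 → t=2.054, apex=5.167, x_land=23.272, impact vy=-10.063
  bounce: vy ← 0.45·10.063 = 4.528
Arc 3: start y=0.000, vy=4.528 → t=0.924, apex=1.046, x_land=27.191, impact vy=-4.528
  bounce: vy ← 0.45·4.528 = 2.038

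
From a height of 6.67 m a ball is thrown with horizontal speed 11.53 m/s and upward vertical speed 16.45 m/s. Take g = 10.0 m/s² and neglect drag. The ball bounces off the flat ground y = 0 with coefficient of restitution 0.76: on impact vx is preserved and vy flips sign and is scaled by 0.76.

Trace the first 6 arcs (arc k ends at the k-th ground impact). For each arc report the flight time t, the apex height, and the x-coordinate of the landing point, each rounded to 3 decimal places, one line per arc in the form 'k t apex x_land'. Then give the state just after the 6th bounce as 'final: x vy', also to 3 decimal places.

Arc 1: start y=6.670, vy=16.450 → t=3.655, apex=20.200, x_land=42.142, impact vy=-20.100
  bounce: vy ← 0.76·20.100 = 15.276
Arc 2: start y=0.000, vy=15.276 → t=3.055, apex=11.668, x_land=77.368, impact vy=-15.276
  bounce: vy ← 0.76·15.276 = 11.610
Arc 3: start y=0.000, vy=11.610 → t=2.322, apex=6.739, x_land=104.140, impact vy=-11.610
  bounce: vy ← 0.76·11.610 = 8.823
Arc 4: start y=0.000, vy=8.823 → t=1.765, apex=3.893, x_land=124.487, impact vy=-8.823
  bounce: vy ← 0.76·8.823 = 6.706
Arc 5: start y=0.000, vy=6.706 → t=1.341, apex=2.248, x_land=139.950, impact vy=-6.706
  bounce: vy ← 0.76·6.706 = 5.096
Arc 6: start y=0.000, vy=5.096 → t=1.019, apex=1.299, x_land=151.702, impact vy=-5.096
  bounce: vy ← 0.76·5.096 = 3.873

1 3.655 20.200 42.142
2 3.055 11.668 77.368
3 2.322 6.739 104.140
4 1.765 3.893 124.487
5 1.341 2.248 139.950
6 1.019 1.299 151.702
final: 151.702 3.873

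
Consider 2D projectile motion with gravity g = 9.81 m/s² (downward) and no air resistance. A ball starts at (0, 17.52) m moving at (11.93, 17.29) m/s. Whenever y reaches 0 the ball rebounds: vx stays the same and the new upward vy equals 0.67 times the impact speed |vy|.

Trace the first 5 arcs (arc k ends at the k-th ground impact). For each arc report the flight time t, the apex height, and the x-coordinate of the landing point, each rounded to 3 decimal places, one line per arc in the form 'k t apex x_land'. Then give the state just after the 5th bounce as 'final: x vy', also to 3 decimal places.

Arc 1: start y=17.520, vy=17.290 → t=4.347, apex=32.757, x_land=51.856, impact vy=-25.351
  bounce: vy ← 0.67·25.351 = 16.985
Arc 2: start y=0.000, vy=16.985 → t=3.463, apex=14.704, x_land=93.168, impact vy=-16.985
  bounce: vy ← 0.67·16.985 = 11.380
Arc 3: start y=0.000, vy=11.380 → t=2.320, apex=6.601, x_land=120.847, impact vy=-11.380
  bounce: vy ← 0.67·11.380 = 7.625
Arc 4: start y=0.000, vy=7.625 → t=1.554, apex=2.963, x_land=139.392, impact vy=-7.625
  bounce: vy ← 0.67·7.625 = 5.109
Arc 5: start y=0.000, vy=5.109 → t=1.042, apex=1.330, x_land=151.817, impact vy=-5.109
  bounce: vy ← 0.67·5.109 = 3.423

1 4.347 32.757 51.856
2 3.463 14.704 93.168
3 2.320 6.601 120.847
4 1.554 2.963 139.392
5 1.042 1.330 151.817
final: 151.817 3.423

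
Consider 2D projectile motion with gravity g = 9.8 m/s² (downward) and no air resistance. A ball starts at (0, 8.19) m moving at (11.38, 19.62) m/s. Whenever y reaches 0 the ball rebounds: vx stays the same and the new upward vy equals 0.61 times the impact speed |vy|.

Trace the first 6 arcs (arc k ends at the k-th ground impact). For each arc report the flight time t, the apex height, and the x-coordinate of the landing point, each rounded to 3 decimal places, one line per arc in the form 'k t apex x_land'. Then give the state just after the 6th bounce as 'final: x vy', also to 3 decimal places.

1 4.385 27.830 49.904
2 2.907 10.356 82.991
3 1.774 3.853 103.174
4 1.082 1.434 115.486
5 0.660 0.534 122.996
6 0.403 0.199 127.578
final: 127.578 1.203

Arc 1: start y=8.190, vy=19.620 → t=4.385, apex=27.830, x_land=49.904, impact vy=-23.355
  bounce: vy ← 0.61·23.355 = 14.247
Arc 2: start y=0.000, vy=14.247 → t=2.907, apex=10.356, x_land=82.991, impact vy=-14.247
  bounce: vy ← 0.61·14.247 = 8.690
Arc 3: start y=0.000, vy=8.690 → t=1.774, apex=3.853, x_land=103.174, impact vy=-8.690
  bounce: vy ← 0.61·8.690 = 5.301
Arc 4: start y=0.000, vy=5.301 → t=1.082, apex=1.434, x_land=115.486, impact vy=-5.301
  bounce: vy ← 0.61·5.301 = 3.234
Arc 5: start y=0.000, vy=3.234 → t=0.660, apex=0.534, x_land=122.996, impact vy=-3.234
  bounce: vy ← 0.61·3.234 = 1.973
Arc 6: start y=0.000, vy=1.973 → t=0.403, apex=0.199, x_land=127.578, impact vy=-1.973
  bounce: vy ← 0.61·1.973 = 1.203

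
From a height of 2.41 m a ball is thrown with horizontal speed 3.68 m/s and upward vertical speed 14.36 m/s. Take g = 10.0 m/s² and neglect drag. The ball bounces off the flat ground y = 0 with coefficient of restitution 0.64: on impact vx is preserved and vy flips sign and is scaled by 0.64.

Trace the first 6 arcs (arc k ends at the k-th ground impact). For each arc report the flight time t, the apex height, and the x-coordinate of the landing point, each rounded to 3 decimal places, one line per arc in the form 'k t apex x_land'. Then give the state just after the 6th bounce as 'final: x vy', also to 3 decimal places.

Arc 1: start y=2.410, vy=14.360 → t=3.031, apex=12.720, x_land=11.154, impact vy=-15.950
  bounce: vy ← 0.64·15.950 = 10.208
Arc 2: start y=0.000, vy=10.208 → t=2.042, apex=5.210, x_land=18.667, impact vy=-10.208
  bounce: vy ← 0.64·10.208 = 6.533
Arc 3: start y=0.000, vy=6.533 → t=1.307, apex=2.134, x_land=23.476, impact vy=-6.533
  bounce: vy ← 0.64·6.533 = 4.181
Arc 4: start y=0.000, vy=4.181 → t=0.836, apex=0.874, x_land=26.553, impact vy=-4.181
  bounce: vy ← 0.64·4.181 = 2.676
Arc 5: start y=0.000, vy=2.676 → t=0.535, apex=0.358, x_land=28.523, impact vy=-2.676
  bounce: vy ← 0.64·2.676 = 1.713
Arc 6: start y=0.000, vy=1.713 → t=0.343, apex=0.147, x_land=29.783, impact vy=-1.713
  bounce: vy ← 0.64·1.713 = 1.096

1 3.031 12.720 11.154
2 2.042 5.210 18.667
3 1.307 2.134 23.476
4 0.836 0.874 26.553
5 0.535 0.358 28.523
6 0.343 0.147 29.783
final: 29.783 1.096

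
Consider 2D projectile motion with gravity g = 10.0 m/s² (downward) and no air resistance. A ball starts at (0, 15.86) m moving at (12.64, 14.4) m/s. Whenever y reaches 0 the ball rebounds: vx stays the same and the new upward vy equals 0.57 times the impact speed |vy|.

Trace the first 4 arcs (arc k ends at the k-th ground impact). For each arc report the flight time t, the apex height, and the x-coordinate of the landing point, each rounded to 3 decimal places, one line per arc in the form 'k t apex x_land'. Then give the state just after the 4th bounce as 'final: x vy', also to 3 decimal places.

1 3.730 26.228 47.151
2 2.611 8.521 80.154
3 1.488 2.769 98.966
4 0.848 0.900 109.688
final: 109.688 2.418

Arc 1: start y=15.860, vy=14.400 → t=3.730, apex=26.228, x_land=47.151, impact vy=-22.903
  bounce: vy ← 0.57·22.903 = 13.055
Arc 2: start y=0.000, vy=13.055 → t=2.611, apex=8.521, x_land=80.154, impact vy=-13.055
  bounce: vy ← 0.57·13.055 = 7.441
Arc 3: start y=0.000, vy=7.441 → t=1.488, apex=2.769, x_land=98.966, impact vy=-7.441
  bounce: vy ← 0.57·7.441 = 4.242
Arc 4: start y=0.000, vy=4.242 → t=0.848, apex=0.900, x_land=109.688, impact vy=-4.242
  bounce: vy ← 0.57·4.242 = 2.418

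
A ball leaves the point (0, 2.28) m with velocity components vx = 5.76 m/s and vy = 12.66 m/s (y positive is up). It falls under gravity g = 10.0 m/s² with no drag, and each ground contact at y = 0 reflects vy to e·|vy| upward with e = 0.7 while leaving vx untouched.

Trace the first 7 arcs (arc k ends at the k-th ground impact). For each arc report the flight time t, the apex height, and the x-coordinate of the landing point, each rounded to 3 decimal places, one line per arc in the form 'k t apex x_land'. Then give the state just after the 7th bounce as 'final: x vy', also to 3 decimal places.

1 2.701 10.294 15.557
2 2.009 5.044 27.127
3 1.406 2.472 35.227
4 0.984 1.211 40.896
5 0.689 0.593 44.865
6 0.482 0.291 47.643
7 0.338 0.142 49.588
final: 49.588 1.182

Arc 1: start y=2.280, vy=12.660 → t=2.701, apex=10.294, x_land=15.557, impact vy=-14.348
  bounce: vy ← 0.7·14.348 = 10.044
Arc 2: start y=0.000, vy=10.044 → t=2.009, apex=5.044, x_land=27.127, impact vy=-10.044
  bounce: vy ← 0.7·10.044 = 7.031
Arc 3: start y=0.000, vy=7.031 → t=1.406, apex=2.472, x_land=35.227, impact vy=-7.031
  bounce: vy ← 0.7·7.031 = 4.921
Arc 4: start y=0.000, vy=4.921 → t=0.984, apex=1.211, x_land=40.896, impact vy=-4.921
  bounce: vy ← 0.7·4.921 = 3.445
Arc 5: start y=0.000, vy=3.445 → t=0.689, apex=0.593, x_land=44.865, impact vy=-3.445
  bounce: vy ← 0.7·3.445 = 2.412
Arc 6: start y=0.000, vy=2.412 → t=0.482, apex=0.291, x_land=47.643, impact vy=-2.412
  bounce: vy ← 0.7·2.412 = 1.688
Arc 7: start y=0.000, vy=1.688 → t=0.338, apex=0.142, x_land=49.588, impact vy=-1.688
  bounce: vy ← 0.7·1.688 = 1.182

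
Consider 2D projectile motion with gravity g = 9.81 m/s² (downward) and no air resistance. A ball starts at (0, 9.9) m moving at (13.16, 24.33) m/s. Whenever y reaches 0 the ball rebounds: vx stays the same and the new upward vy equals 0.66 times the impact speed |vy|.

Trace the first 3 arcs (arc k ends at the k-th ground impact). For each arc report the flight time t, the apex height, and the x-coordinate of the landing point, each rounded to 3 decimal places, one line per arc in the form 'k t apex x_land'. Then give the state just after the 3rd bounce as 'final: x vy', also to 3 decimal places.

Arc 1: start y=9.900, vy=24.330 → t=5.338, apex=40.071, x_land=70.252, impact vy=-28.039
  bounce: vy ← 0.66·28.039 = 18.506
Arc 2: start y=0.000, vy=18.506 → t=3.773, apex=17.455, x_land=119.903, impact vy=-18.506
  bounce: vy ← 0.66·18.506 = 12.214
Arc 3: start y=0.000, vy=12.214 → t=2.490, apex=7.603, x_land=152.672, impact vy=-12.214
  bounce: vy ← 0.66·12.214 = 8.061

1 5.338 40.071 70.252
2 3.773 17.455 119.903
3 2.490 7.603 152.672
final: 152.672 8.061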